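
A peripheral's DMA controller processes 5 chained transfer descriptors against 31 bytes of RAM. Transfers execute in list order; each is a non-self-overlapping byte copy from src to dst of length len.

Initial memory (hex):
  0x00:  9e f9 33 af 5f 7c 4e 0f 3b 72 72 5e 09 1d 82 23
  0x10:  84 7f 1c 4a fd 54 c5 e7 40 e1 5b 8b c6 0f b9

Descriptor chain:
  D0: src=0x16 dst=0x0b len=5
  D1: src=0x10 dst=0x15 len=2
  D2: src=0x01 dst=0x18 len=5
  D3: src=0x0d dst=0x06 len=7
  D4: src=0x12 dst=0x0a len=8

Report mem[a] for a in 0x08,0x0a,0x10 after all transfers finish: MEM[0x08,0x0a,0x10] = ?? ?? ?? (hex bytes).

MEM[0x08,0x0a,0x10] = 5b 1c f9

  after D0: wrote 5B at 0x0b = c5e740e15b
  after D1: wrote 2B at 0x15 = 847f
  after D2: wrote 5B at 0x18 = f933af5f7c
  after D3: wrote 7B at 0x06 = 40e15b847f1c4a
  after D4: wrote 8B at 0x0a = 1c4afd847fe7f933
query mem[0x08]=0x5b, mem[0x0a]=0x1c, mem[0x10]=0xf9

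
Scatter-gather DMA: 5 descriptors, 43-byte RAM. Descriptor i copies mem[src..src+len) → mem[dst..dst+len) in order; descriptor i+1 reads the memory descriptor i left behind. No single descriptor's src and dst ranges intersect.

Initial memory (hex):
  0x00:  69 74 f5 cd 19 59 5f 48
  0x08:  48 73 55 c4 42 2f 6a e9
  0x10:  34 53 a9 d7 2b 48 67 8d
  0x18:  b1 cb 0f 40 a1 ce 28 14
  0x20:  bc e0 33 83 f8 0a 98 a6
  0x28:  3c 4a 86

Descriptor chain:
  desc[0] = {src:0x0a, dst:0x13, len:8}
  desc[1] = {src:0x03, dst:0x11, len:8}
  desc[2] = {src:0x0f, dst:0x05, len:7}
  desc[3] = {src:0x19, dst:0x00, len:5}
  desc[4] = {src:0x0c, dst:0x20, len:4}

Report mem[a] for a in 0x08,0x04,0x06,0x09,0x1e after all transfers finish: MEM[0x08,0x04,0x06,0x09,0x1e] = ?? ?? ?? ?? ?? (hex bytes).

#0 dst[0x13+8] := {0x55,0xc4,0x42,0x2f,0x6a,0xe9,0x34,0x53}
#1 dst[0x11+8] := {0xcd,0x19,0x59,0x5f,0x48,0x48,0x73,0x55}
#2 dst[0x05+7] := {0xe9,0x34,0xcd,0x19,0x59,0x5f,0x48}
#3 dst[0x00+5] := {0x34,0x53,0x40,0xa1,0xce}
#4 dst[0x20+4] := {0x42,0x2f,0x6a,0xe9}
query mem[0x08]=0x19, mem[0x04]=0xce, mem[0x06]=0x34, mem[0x09]=0x59, mem[0x1e]=0x28

MEM[0x08,0x04,0x06,0x09,0x1e] = 19 ce 34 59 28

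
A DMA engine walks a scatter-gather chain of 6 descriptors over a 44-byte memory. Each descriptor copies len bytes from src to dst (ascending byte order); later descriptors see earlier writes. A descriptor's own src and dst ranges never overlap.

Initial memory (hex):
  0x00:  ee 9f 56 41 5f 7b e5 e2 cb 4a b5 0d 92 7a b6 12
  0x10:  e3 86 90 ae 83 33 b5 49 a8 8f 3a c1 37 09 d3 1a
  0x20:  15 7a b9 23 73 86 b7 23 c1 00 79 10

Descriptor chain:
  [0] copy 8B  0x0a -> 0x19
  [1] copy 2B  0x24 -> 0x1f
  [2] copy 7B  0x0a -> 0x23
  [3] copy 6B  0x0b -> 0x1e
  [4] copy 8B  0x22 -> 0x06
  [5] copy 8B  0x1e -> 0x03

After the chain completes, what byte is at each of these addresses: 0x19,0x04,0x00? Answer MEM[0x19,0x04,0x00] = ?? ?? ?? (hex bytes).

MEM[0x19,0x04,0x00] = b5 92 ee

D0: mem[0x19..0x20] <- [b5 0d 92 7a b6 12 e3 86]
D1: mem[0x1f..0x20] <- [73 86]
D2: mem[0x23..0x29] <- [b5 0d 92 7a b6 12 e3]
D3: mem[0x1e..0x23] <- [0d 92 7a b6 12 e3]
D4: mem[0x06..0x0d] <- [12 e3 0d 92 7a b6 12 e3]
D5: mem[0x03..0x0a] <- [0d 92 7a b6 12 e3 0d 92]
query mem[0x19]=0xb5, mem[0x04]=0x92, mem[0x00]=0xee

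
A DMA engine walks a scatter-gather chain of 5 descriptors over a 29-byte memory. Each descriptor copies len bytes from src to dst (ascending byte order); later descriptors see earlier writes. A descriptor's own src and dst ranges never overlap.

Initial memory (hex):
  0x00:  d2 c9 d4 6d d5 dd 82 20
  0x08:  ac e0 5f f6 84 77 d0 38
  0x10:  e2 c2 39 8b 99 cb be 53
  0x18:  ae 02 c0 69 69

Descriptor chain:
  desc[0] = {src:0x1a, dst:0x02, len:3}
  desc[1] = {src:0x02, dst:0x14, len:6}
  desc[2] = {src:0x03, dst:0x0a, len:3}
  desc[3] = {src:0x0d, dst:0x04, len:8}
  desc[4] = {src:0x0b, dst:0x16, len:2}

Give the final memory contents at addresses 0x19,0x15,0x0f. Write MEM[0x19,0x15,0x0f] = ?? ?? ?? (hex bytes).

[0] 0x1a->0x02 len=3 : c0 69 69
[1] 0x02->0x14 len=6 : c0 69 69 dd 82 20
[2] 0x03->0x0a len=3 : 69 69 dd
[3] 0x0d->0x04 len=8 : 77 d0 38 e2 c2 39 8b c0
[4] 0x0b->0x16 len=2 : c0 dd
query mem[0x19]=0x20, mem[0x15]=0x69, mem[0x0f]=0x38

MEM[0x19,0x15,0x0f] = 20 69 38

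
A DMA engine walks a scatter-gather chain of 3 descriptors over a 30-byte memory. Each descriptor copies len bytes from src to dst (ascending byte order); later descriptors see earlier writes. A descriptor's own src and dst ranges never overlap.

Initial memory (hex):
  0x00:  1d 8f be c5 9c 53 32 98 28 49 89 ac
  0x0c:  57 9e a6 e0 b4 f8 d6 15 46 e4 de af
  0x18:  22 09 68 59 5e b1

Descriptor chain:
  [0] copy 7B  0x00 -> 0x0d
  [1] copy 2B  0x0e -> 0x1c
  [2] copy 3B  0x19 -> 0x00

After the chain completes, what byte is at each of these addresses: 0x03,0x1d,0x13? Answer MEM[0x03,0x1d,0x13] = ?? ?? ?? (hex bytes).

#0 dst[0x0d+7] := {0x1d,0x8f,0xbe,0xc5,0x9c,0x53,0x32}
#1 dst[0x1c+2] := {0x8f,0xbe}
#2 dst[0x00+3] := {0x09,0x68,0x59}
query mem[0x03]=0xc5, mem[0x1d]=0xbe, mem[0x13]=0x32

MEM[0x03,0x1d,0x13] = c5 be 32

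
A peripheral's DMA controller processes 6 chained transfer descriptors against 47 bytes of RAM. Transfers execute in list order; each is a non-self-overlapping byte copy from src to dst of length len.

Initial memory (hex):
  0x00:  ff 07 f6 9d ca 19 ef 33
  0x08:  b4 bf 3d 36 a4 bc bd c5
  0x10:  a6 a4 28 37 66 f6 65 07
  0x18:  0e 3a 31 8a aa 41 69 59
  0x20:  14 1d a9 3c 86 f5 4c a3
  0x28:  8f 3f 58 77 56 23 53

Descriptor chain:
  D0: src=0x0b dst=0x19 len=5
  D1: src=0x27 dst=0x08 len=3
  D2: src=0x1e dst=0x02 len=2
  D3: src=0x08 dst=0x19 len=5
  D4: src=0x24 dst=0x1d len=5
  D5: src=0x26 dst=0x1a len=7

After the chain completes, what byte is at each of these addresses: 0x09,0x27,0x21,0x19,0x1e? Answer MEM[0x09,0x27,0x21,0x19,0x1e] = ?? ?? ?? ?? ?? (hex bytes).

#0 dst[0x19+5] := {0x36,0xa4,0xbc,0xbd,0xc5}
#1 dst[0x08+3] := {0xa3,0x8f,0x3f}
#2 dst[0x02+2] := {0x69,0x59}
#3 dst[0x19+5] := {0xa3,0x8f,0x3f,0x36,0xa4}
#4 dst[0x1d+5] := {0x86,0xf5,0x4c,0xa3,0x8f}
#5 dst[0x1a+7] := {0x4c,0xa3,0x8f,0x3f,0x58,0x77,0x56}
query mem[0x09]=0x8f, mem[0x27]=0xa3, mem[0x21]=0x8f, mem[0x19]=0xa3, mem[0x1e]=0x58

MEM[0x09,0x27,0x21,0x19,0x1e] = 8f a3 8f a3 58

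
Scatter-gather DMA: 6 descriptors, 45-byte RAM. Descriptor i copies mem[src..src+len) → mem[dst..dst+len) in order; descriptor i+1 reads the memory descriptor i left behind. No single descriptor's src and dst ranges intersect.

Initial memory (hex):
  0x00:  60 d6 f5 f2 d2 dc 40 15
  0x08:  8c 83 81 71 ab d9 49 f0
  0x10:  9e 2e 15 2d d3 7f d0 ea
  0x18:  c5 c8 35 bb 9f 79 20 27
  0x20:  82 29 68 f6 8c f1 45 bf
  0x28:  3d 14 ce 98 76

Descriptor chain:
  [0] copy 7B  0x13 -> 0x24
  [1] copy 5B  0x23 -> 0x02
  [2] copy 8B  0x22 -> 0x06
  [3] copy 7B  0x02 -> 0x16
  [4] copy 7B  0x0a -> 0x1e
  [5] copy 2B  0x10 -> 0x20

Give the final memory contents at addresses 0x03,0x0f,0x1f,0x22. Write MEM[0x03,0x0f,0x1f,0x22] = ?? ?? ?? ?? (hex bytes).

[0] 0x13->0x24 len=7 : 2d d3 7f d0 ea c5 c8
[1] 0x23->0x02 len=5 : f6 2d d3 7f d0
[2] 0x22->0x06 len=8 : 68 f6 2d d3 7f d0 ea c5
[3] 0x02->0x16 len=7 : f6 2d d3 7f 68 f6 2d
[4] 0x0a->0x1e len=7 : 7f d0 ea c5 49 f0 9e
[5] 0x10->0x20 len=2 : 9e 2e
query mem[0x03]=0x2d, mem[0x0f]=0xf0, mem[0x1f]=0xd0, mem[0x22]=0x49

MEM[0x03,0x0f,0x1f,0x22] = 2d f0 d0 49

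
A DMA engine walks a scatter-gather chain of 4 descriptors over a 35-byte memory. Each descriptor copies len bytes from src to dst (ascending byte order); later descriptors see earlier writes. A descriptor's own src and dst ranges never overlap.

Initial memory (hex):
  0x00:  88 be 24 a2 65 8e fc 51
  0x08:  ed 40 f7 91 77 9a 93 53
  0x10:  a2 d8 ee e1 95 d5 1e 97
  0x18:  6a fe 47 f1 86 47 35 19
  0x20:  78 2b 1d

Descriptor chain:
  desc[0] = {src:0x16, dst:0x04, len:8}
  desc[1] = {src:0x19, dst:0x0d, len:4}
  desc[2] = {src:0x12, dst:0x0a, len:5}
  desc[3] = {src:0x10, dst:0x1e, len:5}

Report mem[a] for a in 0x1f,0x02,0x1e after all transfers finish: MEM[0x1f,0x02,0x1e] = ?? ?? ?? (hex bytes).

#0 dst[0x04+8] := {0x1e,0x97,0x6a,0xfe,0x47,0xf1,0x86,0x47}
#1 dst[0x0d+4] := {0xfe,0x47,0xf1,0x86}
#2 dst[0x0a+5] := {0xee,0xe1,0x95,0xd5,0x1e}
#3 dst[0x1e+5] := {0x86,0xd8,0xee,0xe1,0x95}
query mem[0x1f]=0xd8, mem[0x02]=0x24, mem[0x1e]=0x86

MEM[0x1f,0x02,0x1e] = d8 24 86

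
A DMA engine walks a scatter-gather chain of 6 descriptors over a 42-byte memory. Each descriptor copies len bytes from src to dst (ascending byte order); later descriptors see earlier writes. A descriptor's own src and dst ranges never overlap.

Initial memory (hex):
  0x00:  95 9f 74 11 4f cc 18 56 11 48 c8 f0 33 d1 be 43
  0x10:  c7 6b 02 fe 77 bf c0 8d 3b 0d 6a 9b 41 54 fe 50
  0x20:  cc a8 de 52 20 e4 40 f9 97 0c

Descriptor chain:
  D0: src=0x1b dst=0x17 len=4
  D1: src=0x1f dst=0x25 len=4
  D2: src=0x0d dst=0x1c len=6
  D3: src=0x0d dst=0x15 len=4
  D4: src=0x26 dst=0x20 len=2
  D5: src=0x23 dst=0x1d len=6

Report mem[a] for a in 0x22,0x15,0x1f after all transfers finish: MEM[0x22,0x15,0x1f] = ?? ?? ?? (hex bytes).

MEM[0x22,0x15,0x1f] = de d1 50

[0] 0x1b->0x17 len=4 : 9b 41 54 fe
[1] 0x1f->0x25 len=4 : 50 cc a8 de
[2] 0x0d->0x1c len=6 : d1 be 43 c7 6b 02
[3] 0x0d->0x15 len=4 : d1 be 43 c7
[4] 0x26->0x20 len=2 : cc a8
[5] 0x23->0x1d len=6 : 52 20 50 cc a8 de
query mem[0x22]=0xde, mem[0x15]=0xd1, mem[0x1f]=0x50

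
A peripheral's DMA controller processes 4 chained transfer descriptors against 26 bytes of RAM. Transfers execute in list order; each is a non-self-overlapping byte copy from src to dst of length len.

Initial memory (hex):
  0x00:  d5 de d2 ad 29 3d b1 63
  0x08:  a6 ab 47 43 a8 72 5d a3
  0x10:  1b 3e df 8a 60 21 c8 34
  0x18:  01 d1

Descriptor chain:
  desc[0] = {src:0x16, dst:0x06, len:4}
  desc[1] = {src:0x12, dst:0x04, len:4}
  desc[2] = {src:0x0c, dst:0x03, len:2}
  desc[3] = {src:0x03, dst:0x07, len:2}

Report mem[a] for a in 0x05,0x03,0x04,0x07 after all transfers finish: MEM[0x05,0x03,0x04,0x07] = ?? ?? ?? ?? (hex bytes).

D0: mem[0x06..0x09] <- [c8 34 01 d1]
D1: mem[0x04..0x07] <- [df 8a 60 21]
D2: mem[0x03..0x04] <- [a8 72]
D3: mem[0x07..0x08] <- [a8 72]
query mem[0x05]=0x8a, mem[0x03]=0xa8, mem[0x04]=0x72, mem[0x07]=0xa8

MEM[0x05,0x03,0x04,0x07] = 8a a8 72 a8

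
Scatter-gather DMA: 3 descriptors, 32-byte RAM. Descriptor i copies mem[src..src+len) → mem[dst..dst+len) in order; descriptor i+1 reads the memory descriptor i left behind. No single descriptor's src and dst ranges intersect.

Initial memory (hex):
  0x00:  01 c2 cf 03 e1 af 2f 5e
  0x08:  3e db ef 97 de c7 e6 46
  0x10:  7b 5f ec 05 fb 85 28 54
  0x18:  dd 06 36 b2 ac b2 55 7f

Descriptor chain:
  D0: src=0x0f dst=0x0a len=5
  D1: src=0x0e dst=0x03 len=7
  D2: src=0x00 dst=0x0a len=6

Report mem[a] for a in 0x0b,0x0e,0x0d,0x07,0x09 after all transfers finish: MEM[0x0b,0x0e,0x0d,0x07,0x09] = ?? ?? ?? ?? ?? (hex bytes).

MEM[0x0b,0x0e,0x0d,0x07,0x09] = c2 46 05 ec fb

#0 dst[0x0a+5] := {0x46,0x7b,0x5f,0xec,0x05}
#1 dst[0x03+7] := {0x05,0x46,0x7b,0x5f,0xec,0x05,0xfb}
#2 dst[0x0a+6] := {0x01,0xc2,0xcf,0x05,0x46,0x7b}
query mem[0x0b]=0xc2, mem[0x0e]=0x46, mem[0x0d]=0x05, mem[0x07]=0xec, mem[0x09]=0xfb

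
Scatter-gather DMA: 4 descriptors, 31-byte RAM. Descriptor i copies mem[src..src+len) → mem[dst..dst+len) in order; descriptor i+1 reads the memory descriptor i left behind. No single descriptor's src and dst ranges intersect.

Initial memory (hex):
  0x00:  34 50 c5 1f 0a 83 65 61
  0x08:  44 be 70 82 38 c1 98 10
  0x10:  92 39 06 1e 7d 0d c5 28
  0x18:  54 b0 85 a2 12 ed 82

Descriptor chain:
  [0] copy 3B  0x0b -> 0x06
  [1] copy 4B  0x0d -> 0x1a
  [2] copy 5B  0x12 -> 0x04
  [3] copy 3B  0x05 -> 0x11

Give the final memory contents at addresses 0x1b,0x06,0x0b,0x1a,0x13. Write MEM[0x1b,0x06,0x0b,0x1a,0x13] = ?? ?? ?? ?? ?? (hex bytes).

MEM[0x1b,0x06,0x0b,0x1a,0x13] = 98 7d 82 c1 0d

[0] 0x0b->0x06 len=3 : 82 38 c1
[1] 0x0d->0x1a len=4 : c1 98 10 92
[2] 0x12->0x04 len=5 : 06 1e 7d 0d c5
[3] 0x05->0x11 len=3 : 1e 7d 0d
query mem[0x1b]=0x98, mem[0x06]=0x7d, mem[0x0b]=0x82, mem[0x1a]=0xc1, mem[0x13]=0x0d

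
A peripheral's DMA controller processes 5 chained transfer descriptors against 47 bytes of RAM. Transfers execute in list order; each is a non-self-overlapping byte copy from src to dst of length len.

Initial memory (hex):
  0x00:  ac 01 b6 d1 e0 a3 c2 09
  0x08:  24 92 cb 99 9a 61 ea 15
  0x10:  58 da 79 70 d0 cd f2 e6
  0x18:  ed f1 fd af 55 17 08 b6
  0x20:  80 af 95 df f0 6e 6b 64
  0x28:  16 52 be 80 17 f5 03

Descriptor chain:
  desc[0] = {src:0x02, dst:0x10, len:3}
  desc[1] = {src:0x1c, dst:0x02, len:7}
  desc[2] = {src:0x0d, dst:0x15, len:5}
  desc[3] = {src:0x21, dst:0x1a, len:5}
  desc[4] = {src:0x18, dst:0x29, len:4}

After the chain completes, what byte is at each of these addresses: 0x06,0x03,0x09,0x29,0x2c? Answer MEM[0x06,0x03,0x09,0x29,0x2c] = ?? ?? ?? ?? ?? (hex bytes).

  after D0: wrote 3B at 0x10 = b6d1e0
  after D1: wrote 7B at 0x02 = 551708b680af95
  after D2: wrote 5B at 0x15 = 61ea15b6d1
  after D3: wrote 5B at 0x1a = af95dff06e
  after D4: wrote 4B at 0x29 = b6d1af95
query mem[0x06]=0x80, mem[0x03]=0x17, mem[0x09]=0x92, mem[0x29]=0xb6, mem[0x2c]=0x95

MEM[0x06,0x03,0x09,0x29,0x2c] = 80 17 92 b6 95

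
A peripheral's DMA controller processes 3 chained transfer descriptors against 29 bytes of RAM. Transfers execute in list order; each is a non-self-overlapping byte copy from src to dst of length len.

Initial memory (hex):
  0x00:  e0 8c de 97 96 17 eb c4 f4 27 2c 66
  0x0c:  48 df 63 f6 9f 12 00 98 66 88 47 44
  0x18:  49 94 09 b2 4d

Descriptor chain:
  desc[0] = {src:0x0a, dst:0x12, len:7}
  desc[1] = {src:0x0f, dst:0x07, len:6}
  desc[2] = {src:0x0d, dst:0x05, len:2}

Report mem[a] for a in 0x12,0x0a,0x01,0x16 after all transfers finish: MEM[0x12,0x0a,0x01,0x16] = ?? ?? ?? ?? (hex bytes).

MEM[0x12,0x0a,0x01,0x16] = 2c 2c 8c 63

[0] 0x0a->0x12 len=7 : 2c 66 48 df 63 f6 9f
[1] 0x0f->0x07 len=6 : f6 9f 12 2c 66 48
[2] 0x0d->0x05 len=2 : df 63
query mem[0x12]=0x2c, mem[0x0a]=0x2c, mem[0x01]=0x8c, mem[0x16]=0x63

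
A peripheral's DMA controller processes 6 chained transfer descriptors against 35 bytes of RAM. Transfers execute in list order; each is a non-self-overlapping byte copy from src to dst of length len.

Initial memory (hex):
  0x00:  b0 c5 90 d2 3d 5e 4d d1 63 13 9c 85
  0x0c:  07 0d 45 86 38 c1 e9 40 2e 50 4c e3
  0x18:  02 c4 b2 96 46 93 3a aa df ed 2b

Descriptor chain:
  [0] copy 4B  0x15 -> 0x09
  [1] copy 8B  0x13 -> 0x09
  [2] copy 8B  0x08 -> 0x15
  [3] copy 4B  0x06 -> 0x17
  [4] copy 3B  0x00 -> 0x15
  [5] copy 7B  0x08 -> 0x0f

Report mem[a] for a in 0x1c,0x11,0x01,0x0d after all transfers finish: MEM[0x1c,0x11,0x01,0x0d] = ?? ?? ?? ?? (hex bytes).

MEM[0x1c,0x11,0x01,0x0d] = c4 2e c5 e3

[0] 0x15->0x09 len=4 : 50 4c e3 02
[1] 0x13->0x09 len=8 : 40 2e 50 4c e3 02 c4 b2
[2] 0x08->0x15 len=8 : 63 40 2e 50 4c e3 02 c4
[3] 0x06->0x17 len=4 : 4d d1 63 40
[4] 0x00->0x15 len=3 : b0 c5 90
[5] 0x08->0x0f len=7 : 63 40 2e 50 4c e3 02
query mem[0x1c]=0xc4, mem[0x11]=0x2e, mem[0x01]=0xc5, mem[0x0d]=0xe3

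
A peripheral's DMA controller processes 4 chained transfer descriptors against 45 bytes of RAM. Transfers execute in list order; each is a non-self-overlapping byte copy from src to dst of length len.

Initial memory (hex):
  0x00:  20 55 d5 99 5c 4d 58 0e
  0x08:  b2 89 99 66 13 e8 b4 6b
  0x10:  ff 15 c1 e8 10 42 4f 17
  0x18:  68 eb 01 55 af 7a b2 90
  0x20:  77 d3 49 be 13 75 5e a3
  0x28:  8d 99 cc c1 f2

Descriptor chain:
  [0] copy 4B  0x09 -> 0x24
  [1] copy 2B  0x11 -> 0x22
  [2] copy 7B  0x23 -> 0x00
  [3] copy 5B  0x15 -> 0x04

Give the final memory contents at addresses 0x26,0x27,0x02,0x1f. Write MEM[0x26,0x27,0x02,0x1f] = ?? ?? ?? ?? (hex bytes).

[0] 0x09->0x24 len=4 : 89 99 66 13
[1] 0x11->0x22 len=2 : 15 c1
[2] 0x23->0x00 len=7 : c1 89 99 66 13 8d 99
[3] 0x15->0x04 len=5 : 42 4f 17 68 eb
query mem[0x26]=0x66, mem[0x27]=0x13, mem[0x02]=0x99, mem[0x1f]=0x90

MEM[0x26,0x27,0x02,0x1f] = 66 13 99 90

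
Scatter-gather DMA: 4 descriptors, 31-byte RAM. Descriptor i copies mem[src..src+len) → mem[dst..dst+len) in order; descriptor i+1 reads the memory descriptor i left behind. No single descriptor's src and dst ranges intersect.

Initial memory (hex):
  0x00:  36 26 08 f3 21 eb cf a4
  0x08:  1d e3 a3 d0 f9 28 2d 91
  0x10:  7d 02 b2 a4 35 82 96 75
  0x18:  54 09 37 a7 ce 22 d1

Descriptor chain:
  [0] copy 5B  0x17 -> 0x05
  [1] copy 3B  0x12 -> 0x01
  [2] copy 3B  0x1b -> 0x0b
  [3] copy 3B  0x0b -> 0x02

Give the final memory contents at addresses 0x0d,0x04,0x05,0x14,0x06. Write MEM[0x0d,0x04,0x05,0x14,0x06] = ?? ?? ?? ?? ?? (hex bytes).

MEM[0x0d,0x04,0x05,0x14,0x06] = 22 22 75 35 54

  after D0: wrote 5B at 0x05 = 75540937a7
  after D1: wrote 3B at 0x01 = b2a435
  after D2: wrote 3B at 0x0b = a7ce22
  after D3: wrote 3B at 0x02 = a7ce22
query mem[0x0d]=0x22, mem[0x04]=0x22, mem[0x05]=0x75, mem[0x14]=0x35, mem[0x06]=0x54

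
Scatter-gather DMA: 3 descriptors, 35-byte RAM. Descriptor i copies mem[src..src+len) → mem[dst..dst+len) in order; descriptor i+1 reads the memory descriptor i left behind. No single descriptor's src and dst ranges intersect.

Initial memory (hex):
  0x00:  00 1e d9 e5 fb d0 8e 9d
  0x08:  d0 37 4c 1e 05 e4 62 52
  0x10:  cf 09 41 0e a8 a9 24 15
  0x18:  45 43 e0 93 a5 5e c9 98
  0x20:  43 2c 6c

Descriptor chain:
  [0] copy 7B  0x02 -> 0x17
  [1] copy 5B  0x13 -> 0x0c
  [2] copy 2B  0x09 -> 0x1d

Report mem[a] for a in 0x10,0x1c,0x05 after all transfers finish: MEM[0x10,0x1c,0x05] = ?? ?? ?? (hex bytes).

MEM[0x10,0x1c,0x05] = d9 9d d0

[0] 0x02->0x17 len=7 : d9 e5 fb d0 8e 9d d0
[1] 0x13->0x0c len=5 : 0e a8 a9 24 d9
[2] 0x09->0x1d len=2 : 37 4c
query mem[0x10]=0xd9, mem[0x1c]=0x9d, mem[0x05]=0xd0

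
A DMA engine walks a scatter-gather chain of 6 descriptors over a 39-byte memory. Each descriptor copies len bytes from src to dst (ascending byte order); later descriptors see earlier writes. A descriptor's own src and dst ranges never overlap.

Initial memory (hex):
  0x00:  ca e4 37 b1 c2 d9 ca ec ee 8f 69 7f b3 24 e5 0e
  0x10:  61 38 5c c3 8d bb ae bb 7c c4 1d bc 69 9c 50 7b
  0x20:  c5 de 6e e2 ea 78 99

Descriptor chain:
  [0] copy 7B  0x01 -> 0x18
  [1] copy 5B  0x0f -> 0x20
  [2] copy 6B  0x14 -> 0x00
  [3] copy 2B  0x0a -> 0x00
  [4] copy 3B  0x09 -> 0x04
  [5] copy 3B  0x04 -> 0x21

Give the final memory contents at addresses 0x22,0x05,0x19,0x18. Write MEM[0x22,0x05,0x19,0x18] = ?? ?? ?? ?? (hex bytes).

MEM[0x22,0x05,0x19,0x18] = 69 69 37 e4

D0: mem[0x18..0x1e] <- [e4 37 b1 c2 d9 ca ec]
D1: mem[0x20..0x24] <- [0e 61 38 5c c3]
D2: mem[0x00..0x05] <- [8d bb ae bb e4 37]
D3: mem[0x00..0x01] <- [69 7f]
D4: mem[0x04..0x06] <- [8f 69 7f]
D5: mem[0x21..0x23] <- [8f 69 7f]
query mem[0x22]=0x69, mem[0x05]=0x69, mem[0x19]=0x37, mem[0x18]=0xe4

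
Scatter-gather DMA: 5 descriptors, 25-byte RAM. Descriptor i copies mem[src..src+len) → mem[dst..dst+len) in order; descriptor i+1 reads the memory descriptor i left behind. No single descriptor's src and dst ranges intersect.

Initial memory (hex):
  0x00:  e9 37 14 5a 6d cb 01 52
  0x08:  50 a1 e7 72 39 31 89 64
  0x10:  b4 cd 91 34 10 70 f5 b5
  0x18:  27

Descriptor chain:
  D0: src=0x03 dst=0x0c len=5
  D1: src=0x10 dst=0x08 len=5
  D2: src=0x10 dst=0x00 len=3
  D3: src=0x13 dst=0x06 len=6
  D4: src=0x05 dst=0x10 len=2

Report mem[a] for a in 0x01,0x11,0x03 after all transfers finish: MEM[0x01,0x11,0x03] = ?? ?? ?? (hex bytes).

D0: mem[0x0c..0x10] <- [5a 6d cb 01 52]
D1: mem[0x08..0x0c] <- [52 cd 91 34 10]
D2: mem[0x00..0x02] <- [52 cd 91]
D3: mem[0x06..0x0b] <- [34 10 70 f5 b5 27]
D4: mem[0x10..0x11] <- [cb 34]
query mem[0x01]=0xcd, mem[0x11]=0x34, mem[0x03]=0x5a

MEM[0x01,0x11,0x03] = cd 34 5a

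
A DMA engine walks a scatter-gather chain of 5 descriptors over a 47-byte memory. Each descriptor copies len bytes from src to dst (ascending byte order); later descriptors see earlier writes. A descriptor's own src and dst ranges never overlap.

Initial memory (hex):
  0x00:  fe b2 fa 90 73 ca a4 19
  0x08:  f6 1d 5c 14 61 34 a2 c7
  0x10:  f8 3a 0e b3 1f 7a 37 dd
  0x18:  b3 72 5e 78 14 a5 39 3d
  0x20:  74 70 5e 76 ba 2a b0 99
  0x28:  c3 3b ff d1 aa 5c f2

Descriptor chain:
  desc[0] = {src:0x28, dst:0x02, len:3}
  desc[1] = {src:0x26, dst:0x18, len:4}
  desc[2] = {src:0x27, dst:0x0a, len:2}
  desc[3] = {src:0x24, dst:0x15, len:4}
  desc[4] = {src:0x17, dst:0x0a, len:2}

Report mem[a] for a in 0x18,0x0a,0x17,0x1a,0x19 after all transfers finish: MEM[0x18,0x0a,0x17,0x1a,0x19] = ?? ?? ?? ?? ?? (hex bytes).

#0 dst[0x02+3] := {0xc3,0x3b,0xff}
#1 dst[0x18+4] := {0xb0,0x99,0xc3,0x3b}
#2 dst[0x0a+2] := {0x99,0xc3}
#3 dst[0x15+4] := {0xba,0x2a,0xb0,0x99}
#4 dst[0x0a+2] := {0xb0,0x99}
query mem[0x18]=0x99, mem[0x0a]=0xb0, mem[0x17]=0xb0, mem[0x1a]=0xc3, mem[0x19]=0x99

MEM[0x18,0x0a,0x17,0x1a,0x19] = 99 b0 b0 c3 99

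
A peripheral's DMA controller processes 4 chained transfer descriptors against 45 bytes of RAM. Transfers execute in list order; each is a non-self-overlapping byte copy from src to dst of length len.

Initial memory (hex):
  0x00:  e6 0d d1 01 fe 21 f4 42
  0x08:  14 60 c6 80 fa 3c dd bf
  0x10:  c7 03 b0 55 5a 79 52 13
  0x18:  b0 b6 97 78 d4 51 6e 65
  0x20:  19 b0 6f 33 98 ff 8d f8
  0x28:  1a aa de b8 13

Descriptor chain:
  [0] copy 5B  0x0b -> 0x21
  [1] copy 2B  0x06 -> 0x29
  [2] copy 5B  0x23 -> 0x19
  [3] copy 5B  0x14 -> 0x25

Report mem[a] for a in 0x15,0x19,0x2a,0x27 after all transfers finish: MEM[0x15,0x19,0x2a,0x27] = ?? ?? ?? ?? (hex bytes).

MEM[0x15,0x19,0x2a,0x27] = 79 3c 42 52

D0: mem[0x21..0x25] <- [80 fa 3c dd bf]
D1: mem[0x29..0x2a] <- [f4 42]
D2: mem[0x19..0x1d] <- [3c dd bf 8d f8]
D3: mem[0x25..0x29] <- [5a 79 52 13 b0]
query mem[0x15]=0x79, mem[0x19]=0x3c, mem[0x2a]=0x42, mem[0x27]=0x52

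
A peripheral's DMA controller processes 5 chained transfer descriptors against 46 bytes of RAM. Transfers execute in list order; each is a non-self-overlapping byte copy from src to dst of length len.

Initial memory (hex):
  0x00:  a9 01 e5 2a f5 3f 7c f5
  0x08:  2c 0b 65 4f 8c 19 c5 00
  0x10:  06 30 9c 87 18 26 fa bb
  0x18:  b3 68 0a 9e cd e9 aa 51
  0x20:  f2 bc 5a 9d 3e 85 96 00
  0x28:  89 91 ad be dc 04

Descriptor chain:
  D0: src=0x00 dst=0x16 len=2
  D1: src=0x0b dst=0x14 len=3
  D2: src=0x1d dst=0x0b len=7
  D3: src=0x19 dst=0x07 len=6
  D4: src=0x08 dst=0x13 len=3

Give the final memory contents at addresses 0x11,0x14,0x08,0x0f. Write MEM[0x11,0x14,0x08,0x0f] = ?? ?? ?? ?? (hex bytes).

  after D0: wrote 2B at 0x16 = a901
  after D1: wrote 3B at 0x14 = 4f8c19
  after D2: wrote 7B at 0x0b = e9aa51f2bc5a9d
  after D3: wrote 6B at 0x07 = 680a9ecde9aa
  after D4: wrote 3B at 0x13 = 0a9ecd
query mem[0x11]=0x9d, mem[0x14]=0x9e, mem[0x08]=0x0a, mem[0x0f]=0xbc

MEM[0x11,0x14,0x08,0x0f] = 9d 9e 0a bc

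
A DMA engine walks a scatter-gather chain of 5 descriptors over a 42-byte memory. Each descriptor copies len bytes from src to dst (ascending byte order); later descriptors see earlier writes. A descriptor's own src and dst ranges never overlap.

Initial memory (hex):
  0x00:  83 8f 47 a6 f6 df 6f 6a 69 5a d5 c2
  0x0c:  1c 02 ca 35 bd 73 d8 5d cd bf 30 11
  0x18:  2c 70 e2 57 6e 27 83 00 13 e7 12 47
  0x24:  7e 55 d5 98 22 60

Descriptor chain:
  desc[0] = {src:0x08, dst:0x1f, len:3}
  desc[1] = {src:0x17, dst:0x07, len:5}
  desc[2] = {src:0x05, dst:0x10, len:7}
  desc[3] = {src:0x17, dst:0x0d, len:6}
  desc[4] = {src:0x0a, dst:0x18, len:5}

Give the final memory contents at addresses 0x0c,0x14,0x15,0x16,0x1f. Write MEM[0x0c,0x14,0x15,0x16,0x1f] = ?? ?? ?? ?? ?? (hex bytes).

#0 dst[0x1f+3] := {0x69,0x5a,0xd5}
#1 dst[0x07+5] := {0x11,0x2c,0x70,0xe2,0x57}
#2 dst[0x10+7] := {0xdf,0x6f,0x11,0x2c,0x70,0xe2,0x57}
#3 dst[0x0d+6] := {0x11,0x2c,0x70,0xe2,0x57,0x6e}
#4 dst[0x18+5] := {0xe2,0x57,0x1c,0x11,0x2c}
query mem[0x0c]=0x1c, mem[0x14]=0x70, mem[0x15]=0xe2, mem[0x16]=0x57, mem[0x1f]=0x69

MEM[0x0c,0x14,0x15,0x16,0x1f] = 1c 70 e2 57 69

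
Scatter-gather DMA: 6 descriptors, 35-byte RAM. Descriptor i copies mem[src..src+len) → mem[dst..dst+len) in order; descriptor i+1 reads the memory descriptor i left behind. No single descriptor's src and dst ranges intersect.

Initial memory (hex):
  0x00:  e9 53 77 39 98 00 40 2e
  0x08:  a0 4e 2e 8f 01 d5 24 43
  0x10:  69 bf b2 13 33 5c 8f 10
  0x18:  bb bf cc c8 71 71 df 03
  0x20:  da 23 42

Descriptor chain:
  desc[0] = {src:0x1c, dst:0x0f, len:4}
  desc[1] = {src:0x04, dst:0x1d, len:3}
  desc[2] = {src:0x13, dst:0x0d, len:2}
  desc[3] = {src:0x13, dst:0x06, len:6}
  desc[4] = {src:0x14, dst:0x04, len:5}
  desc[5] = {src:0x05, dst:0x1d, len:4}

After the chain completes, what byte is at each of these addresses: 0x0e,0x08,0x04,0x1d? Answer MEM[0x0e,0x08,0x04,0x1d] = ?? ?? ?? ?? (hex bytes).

MEM[0x0e,0x08,0x04,0x1d] = 33 bb 33 5c

[0] 0x1c->0x0f len=4 : 71 71 df 03
[1] 0x04->0x1d len=3 : 98 00 40
[2] 0x13->0x0d len=2 : 13 33
[3] 0x13->0x06 len=6 : 13 33 5c 8f 10 bb
[4] 0x14->0x04 len=5 : 33 5c 8f 10 bb
[5] 0x05->0x1d len=4 : 5c 8f 10 bb
query mem[0x0e]=0x33, mem[0x08]=0xbb, mem[0x04]=0x33, mem[0x1d]=0x5c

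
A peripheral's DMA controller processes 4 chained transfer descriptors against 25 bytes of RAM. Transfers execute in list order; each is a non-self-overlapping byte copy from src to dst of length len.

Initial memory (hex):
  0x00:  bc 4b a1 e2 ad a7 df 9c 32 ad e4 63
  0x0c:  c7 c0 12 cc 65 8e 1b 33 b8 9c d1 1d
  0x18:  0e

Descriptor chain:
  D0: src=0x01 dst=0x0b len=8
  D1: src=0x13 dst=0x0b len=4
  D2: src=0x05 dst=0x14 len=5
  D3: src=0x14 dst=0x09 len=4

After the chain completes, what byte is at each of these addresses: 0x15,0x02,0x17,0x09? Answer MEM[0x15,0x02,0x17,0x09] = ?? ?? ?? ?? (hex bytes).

MEM[0x15,0x02,0x17,0x09] = df a1 32 a7

[0] 0x01->0x0b len=8 : 4b a1 e2 ad a7 df 9c 32
[1] 0x13->0x0b len=4 : 33 b8 9c d1
[2] 0x05->0x14 len=5 : a7 df 9c 32 ad
[3] 0x14->0x09 len=4 : a7 df 9c 32
query mem[0x15]=0xdf, mem[0x02]=0xa1, mem[0x17]=0x32, mem[0x09]=0xa7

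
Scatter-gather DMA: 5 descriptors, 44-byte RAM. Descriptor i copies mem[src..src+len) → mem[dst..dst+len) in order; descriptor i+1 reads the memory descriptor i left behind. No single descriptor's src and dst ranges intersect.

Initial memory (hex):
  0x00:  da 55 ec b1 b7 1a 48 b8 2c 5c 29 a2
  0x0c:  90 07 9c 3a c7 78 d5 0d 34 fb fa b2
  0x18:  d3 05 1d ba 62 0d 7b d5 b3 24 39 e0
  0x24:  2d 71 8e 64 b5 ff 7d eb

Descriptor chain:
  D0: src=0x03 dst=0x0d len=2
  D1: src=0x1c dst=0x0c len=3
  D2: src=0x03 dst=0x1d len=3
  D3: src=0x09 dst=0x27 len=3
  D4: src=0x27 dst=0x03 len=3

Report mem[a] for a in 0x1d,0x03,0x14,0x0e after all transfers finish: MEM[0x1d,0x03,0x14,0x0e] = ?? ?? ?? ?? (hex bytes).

[0] 0x03->0x0d len=2 : b1 b7
[1] 0x1c->0x0c len=3 : 62 0d 7b
[2] 0x03->0x1d len=3 : b1 b7 1a
[3] 0x09->0x27 len=3 : 5c 29 a2
[4] 0x27->0x03 len=3 : 5c 29 a2
query mem[0x1d]=0xb1, mem[0x03]=0x5c, mem[0x14]=0x34, mem[0x0e]=0x7b

MEM[0x1d,0x03,0x14,0x0e] = b1 5c 34 7b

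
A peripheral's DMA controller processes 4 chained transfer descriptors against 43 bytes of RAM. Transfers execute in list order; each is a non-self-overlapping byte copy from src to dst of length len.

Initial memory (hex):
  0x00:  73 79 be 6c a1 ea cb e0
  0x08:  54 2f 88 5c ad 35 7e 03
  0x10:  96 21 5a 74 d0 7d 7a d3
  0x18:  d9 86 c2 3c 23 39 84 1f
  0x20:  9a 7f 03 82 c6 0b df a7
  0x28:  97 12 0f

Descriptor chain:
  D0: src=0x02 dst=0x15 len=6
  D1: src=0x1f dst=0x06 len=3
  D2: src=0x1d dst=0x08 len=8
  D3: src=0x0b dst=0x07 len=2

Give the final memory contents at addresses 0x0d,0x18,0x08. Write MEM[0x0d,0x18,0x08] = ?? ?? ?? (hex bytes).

MEM[0x0d,0x18,0x08] = 03 ea 7f

#0 dst[0x15+6] := {0xbe,0x6c,0xa1,0xea,0xcb,0xe0}
#1 dst[0x06+3] := {0x1f,0x9a,0x7f}
#2 dst[0x08+8] := {0x39,0x84,0x1f,0x9a,0x7f,0x03,0x82,0xc6}
#3 dst[0x07+2] := {0x9a,0x7f}
query mem[0x0d]=0x03, mem[0x18]=0xea, mem[0x08]=0x7f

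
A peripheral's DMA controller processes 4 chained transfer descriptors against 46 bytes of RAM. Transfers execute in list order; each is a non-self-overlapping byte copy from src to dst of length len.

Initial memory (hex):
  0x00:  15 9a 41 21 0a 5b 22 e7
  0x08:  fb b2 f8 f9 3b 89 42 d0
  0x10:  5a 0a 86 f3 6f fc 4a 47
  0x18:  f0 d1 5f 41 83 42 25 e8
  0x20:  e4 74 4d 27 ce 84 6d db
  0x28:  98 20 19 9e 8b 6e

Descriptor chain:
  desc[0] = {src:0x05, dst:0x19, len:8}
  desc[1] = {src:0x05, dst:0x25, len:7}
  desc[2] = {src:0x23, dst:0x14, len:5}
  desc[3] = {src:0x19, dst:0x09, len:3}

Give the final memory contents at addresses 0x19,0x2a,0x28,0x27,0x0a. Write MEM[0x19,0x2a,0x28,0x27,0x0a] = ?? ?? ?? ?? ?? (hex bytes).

#0 dst[0x19+8] := {0x5b,0x22,0xe7,0xfb,0xb2,0xf8,0xf9,0x3b}
#1 dst[0x25+7] := {0x5b,0x22,0xe7,0xfb,0xb2,0xf8,0xf9}
#2 dst[0x14+5] := {0x27,0xce,0x5b,0x22,0xe7}
#3 dst[0x09+3] := {0x5b,0x22,0xe7}
query mem[0x19]=0x5b, mem[0x2a]=0xf8, mem[0x28]=0xfb, mem[0x27]=0xe7, mem[0x0a]=0x22

MEM[0x19,0x2a,0x28,0x27,0x0a] = 5b f8 fb e7 22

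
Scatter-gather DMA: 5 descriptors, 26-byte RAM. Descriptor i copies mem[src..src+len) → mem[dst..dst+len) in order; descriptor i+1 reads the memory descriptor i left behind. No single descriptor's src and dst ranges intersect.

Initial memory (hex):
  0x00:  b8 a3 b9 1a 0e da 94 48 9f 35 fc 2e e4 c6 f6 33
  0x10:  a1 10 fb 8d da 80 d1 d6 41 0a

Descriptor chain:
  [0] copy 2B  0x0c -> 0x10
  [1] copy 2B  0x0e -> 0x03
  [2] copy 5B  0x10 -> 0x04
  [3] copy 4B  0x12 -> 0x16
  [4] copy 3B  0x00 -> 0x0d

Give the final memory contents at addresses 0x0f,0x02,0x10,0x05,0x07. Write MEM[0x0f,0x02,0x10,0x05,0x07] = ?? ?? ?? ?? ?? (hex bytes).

MEM[0x0f,0x02,0x10,0x05,0x07] = b9 b9 e4 c6 8d

D0: mem[0x10..0x11] <- [e4 c6]
D1: mem[0x03..0x04] <- [f6 33]
D2: mem[0x04..0x08] <- [e4 c6 fb 8d da]
D3: mem[0x16..0x19] <- [fb 8d da 80]
D4: mem[0x0d..0x0f] <- [b8 a3 b9]
query mem[0x0f]=0xb9, mem[0x02]=0xb9, mem[0x10]=0xe4, mem[0x05]=0xc6, mem[0x07]=0x8d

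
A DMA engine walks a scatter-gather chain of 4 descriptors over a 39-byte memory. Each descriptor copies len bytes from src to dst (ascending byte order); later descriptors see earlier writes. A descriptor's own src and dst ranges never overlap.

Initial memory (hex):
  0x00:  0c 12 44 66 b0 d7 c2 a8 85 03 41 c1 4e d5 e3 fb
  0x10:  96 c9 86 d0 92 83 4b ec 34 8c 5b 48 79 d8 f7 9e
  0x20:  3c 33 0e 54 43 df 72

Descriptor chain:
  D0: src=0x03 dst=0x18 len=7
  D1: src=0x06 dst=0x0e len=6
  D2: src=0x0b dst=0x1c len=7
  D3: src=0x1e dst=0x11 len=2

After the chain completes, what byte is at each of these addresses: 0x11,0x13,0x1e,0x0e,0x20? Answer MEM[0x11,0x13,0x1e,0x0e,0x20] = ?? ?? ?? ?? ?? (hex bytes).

[0] 0x03->0x18 len=7 : 66 b0 d7 c2 a8 85 03
[1] 0x06->0x0e len=6 : c2 a8 85 03 41 c1
[2] 0x0b->0x1c len=7 : c1 4e d5 c2 a8 85 03
[3] 0x1e->0x11 len=2 : d5 c2
query mem[0x11]=0xd5, mem[0x13]=0xc1, mem[0x1e]=0xd5, mem[0x0e]=0xc2, mem[0x20]=0xa8

MEM[0x11,0x13,0x1e,0x0e,0x20] = d5 c1 d5 c2 a8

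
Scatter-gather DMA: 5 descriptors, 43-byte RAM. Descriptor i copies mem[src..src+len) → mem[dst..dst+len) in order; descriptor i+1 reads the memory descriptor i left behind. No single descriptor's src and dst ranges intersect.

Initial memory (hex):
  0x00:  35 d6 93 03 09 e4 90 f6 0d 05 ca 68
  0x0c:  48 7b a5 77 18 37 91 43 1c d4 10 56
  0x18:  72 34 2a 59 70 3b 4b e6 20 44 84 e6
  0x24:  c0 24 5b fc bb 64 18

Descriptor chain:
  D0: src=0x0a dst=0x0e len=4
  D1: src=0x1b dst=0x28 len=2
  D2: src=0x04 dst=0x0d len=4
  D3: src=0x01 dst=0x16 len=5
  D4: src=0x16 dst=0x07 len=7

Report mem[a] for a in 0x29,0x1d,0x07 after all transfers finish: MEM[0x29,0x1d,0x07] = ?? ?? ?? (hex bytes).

MEM[0x29,0x1d,0x07] = 70 3b d6

D0: mem[0x0e..0x11] <- [ca 68 48 7b]
D1: mem[0x28..0x29] <- [59 70]
D2: mem[0x0d..0x10] <- [09 e4 90 f6]
D3: mem[0x16..0x1a] <- [d6 93 03 09 e4]
D4: mem[0x07..0x0d] <- [d6 93 03 09 e4 59 70]
query mem[0x29]=0x70, mem[0x1d]=0x3b, mem[0x07]=0xd6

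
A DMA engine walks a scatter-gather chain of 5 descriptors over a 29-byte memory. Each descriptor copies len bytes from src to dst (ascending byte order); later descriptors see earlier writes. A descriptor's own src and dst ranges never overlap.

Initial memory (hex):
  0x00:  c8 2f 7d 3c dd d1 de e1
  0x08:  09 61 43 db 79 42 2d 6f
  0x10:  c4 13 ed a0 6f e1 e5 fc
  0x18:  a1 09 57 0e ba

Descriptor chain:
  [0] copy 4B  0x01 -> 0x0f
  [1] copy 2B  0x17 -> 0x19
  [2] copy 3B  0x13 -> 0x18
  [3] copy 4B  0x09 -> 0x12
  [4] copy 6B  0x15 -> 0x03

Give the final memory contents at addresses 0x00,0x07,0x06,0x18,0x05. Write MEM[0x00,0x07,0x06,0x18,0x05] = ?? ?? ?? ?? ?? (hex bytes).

#0 dst[0x0f+4] := {0x2f,0x7d,0x3c,0xdd}
#1 dst[0x19+2] := {0xfc,0xa1}
#2 dst[0x18+3] := {0xa0,0x6f,0xe1}
#3 dst[0x12+4] := {0x61,0x43,0xdb,0x79}
#4 dst[0x03+6] := {0x79,0xe5,0xfc,0xa0,0x6f,0xe1}
query mem[0x00]=0xc8, mem[0x07]=0x6f, mem[0x06]=0xa0, mem[0x18]=0xa0, mem[0x05]=0xfc

MEM[0x00,0x07,0x06,0x18,0x05] = c8 6f a0 a0 fc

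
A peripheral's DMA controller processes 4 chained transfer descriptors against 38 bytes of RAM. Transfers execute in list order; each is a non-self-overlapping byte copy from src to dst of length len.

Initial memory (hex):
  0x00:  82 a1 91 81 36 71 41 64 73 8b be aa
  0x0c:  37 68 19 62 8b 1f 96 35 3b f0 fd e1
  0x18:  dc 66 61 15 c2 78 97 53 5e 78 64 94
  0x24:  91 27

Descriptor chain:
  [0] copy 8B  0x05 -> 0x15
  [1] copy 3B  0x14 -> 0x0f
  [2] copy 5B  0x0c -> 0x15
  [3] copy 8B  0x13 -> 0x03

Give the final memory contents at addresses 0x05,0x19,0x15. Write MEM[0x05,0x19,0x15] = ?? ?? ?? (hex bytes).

D0: mem[0x15..0x1c] <- [71 41 64 73 8b be aa 37]
D1: mem[0x0f..0x11] <- [3b 71 41]
D2: mem[0x15..0x19] <- [37 68 19 3b 71]
D3: mem[0x03..0x0a] <- [35 3b 37 68 19 3b 71 be]
query mem[0x05]=0x37, mem[0x19]=0x71, mem[0x15]=0x37

MEM[0x05,0x19,0x15] = 37 71 37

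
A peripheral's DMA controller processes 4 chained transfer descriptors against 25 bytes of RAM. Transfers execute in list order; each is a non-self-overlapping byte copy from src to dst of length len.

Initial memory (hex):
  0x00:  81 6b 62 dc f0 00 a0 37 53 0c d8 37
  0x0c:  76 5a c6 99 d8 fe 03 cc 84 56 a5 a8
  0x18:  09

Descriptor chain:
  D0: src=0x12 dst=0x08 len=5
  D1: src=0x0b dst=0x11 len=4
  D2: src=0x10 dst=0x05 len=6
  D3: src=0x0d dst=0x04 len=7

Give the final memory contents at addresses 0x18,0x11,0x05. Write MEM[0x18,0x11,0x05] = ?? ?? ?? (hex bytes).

  after D0: wrote 5B at 0x08 = 03cc8456a5
  after D1: wrote 4B at 0x11 = 56a55ac6
  after D2: wrote 6B at 0x05 = d856a55ac656
  after D3: wrote 7B at 0x04 = 5ac699d856a55a
query mem[0x18]=0x09, mem[0x11]=0x56, mem[0x05]=0xc6

MEM[0x18,0x11,0x05] = 09 56 c6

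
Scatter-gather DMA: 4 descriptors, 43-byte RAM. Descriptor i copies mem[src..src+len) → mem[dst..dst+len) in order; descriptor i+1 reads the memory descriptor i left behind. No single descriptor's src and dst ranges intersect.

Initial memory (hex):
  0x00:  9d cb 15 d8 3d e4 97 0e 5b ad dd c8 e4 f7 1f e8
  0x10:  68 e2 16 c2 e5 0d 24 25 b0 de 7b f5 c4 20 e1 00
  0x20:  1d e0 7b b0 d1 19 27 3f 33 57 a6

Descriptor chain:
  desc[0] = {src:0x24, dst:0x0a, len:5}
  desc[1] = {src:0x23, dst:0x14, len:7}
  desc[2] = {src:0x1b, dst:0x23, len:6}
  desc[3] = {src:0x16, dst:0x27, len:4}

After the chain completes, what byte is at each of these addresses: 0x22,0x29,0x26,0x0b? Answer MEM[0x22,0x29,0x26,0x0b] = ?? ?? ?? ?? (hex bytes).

D0: mem[0x0a..0x0e] <- [d1 19 27 3f 33]
D1: mem[0x14..0x1a] <- [b0 d1 19 27 3f 33 57]
D2: mem[0x23..0x28] <- [f5 c4 20 e1 00 1d]
D3: mem[0x27..0x2a] <- [19 27 3f 33]
query mem[0x22]=0x7b, mem[0x29]=0x3f, mem[0x26]=0xe1, mem[0x0b]=0x19

MEM[0x22,0x29,0x26,0x0b] = 7b 3f e1 19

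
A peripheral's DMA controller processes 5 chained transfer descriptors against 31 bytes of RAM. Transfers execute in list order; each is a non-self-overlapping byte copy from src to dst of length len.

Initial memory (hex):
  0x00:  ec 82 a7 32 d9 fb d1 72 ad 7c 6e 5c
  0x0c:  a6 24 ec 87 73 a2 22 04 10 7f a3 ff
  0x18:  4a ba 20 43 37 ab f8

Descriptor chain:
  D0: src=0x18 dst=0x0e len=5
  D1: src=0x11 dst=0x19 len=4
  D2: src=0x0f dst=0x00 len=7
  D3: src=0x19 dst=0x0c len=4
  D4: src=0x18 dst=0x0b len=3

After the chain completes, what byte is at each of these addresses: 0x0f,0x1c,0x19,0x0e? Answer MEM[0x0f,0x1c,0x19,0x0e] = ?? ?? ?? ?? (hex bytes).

[0] 0x18->0x0e len=5 : 4a ba 20 43 37
[1] 0x11->0x19 len=4 : 43 37 04 10
[2] 0x0f->0x00 len=7 : ba 20 43 37 04 10 7f
[3] 0x19->0x0c len=4 : 43 37 04 10
[4] 0x18->0x0b len=3 : 4a 43 37
query mem[0x0f]=0x10, mem[0x1c]=0x10, mem[0x19]=0x43, mem[0x0e]=0x04

MEM[0x0f,0x1c,0x19,0x0e] = 10 10 43 04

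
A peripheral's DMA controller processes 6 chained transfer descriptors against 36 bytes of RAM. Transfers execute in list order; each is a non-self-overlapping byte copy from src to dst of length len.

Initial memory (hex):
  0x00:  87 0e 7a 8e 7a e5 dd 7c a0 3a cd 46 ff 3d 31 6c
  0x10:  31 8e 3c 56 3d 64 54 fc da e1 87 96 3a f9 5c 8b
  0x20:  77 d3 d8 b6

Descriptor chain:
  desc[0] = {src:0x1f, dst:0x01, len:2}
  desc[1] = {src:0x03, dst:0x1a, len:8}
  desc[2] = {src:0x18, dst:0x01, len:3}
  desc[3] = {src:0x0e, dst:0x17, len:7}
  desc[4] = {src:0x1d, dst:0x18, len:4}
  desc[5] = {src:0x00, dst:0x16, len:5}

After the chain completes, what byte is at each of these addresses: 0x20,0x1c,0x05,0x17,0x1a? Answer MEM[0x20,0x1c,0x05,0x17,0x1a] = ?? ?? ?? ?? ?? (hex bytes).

D0: mem[0x01..0x02] <- [8b 77]
D1: mem[0x1a..0x21] <- [8e 7a e5 dd 7c a0 3a cd]
D2: mem[0x01..0x03] <- [da e1 8e]
D3: mem[0x17..0x1d] <- [31 6c 31 8e 3c 56 3d]
D4: mem[0x18..0x1b] <- [3d 7c a0 3a]
D5: mem[0x16..0x1a] <- [87 da e1 8e 7a]
query mem[0x20]=0x3a, mem[0x1c]=0x56, mem[0x05]=0xe5, mem[0x17]=0xda, mem[0x1a]=0x7a

MEM[0x20,0x1c,0x05,0x17,0x1a] = 3a 56 e5 da 7a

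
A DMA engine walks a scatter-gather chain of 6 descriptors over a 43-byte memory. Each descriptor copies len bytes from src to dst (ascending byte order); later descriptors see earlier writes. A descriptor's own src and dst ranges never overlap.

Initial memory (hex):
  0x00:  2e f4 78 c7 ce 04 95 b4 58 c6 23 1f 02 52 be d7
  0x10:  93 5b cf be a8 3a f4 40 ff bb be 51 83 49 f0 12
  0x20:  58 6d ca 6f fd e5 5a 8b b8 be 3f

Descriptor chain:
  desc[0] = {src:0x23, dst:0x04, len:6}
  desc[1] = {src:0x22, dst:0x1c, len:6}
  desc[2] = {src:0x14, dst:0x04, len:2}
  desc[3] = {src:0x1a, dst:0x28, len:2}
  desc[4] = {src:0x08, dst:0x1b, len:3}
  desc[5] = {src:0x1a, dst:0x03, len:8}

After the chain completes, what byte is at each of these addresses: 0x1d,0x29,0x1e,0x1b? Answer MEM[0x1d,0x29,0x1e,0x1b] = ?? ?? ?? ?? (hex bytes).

#0 dst[0x04+6] := {0x6f,0xfd,0xe5,0x5a,0x8b,0xb8}
#1 dst[0x1c+6] := {0xca,0x6f,0xfd,0xe5,0x5a,0x8b}
#2 dst[0x04+2] := {0xa8,0x3a}
#3 dst[0x28+2] := {0xbe,0x51}
#4 dst[0x1b+3] := {0x8b,0xb8,0x23}
#5 dst[0x03+8] := {0xbe,0x8b,0xb8,0x23,0xfd,0xe5,0x5a,0x8b}
query mem[0x1d]=0x23, mem[0x29]=0x51, mem[0x1e]=0xfd, mem[0x1b]=0x8b

MEM[0x1d,0x29,0x1e,0x1b] = 23 51 fd 8b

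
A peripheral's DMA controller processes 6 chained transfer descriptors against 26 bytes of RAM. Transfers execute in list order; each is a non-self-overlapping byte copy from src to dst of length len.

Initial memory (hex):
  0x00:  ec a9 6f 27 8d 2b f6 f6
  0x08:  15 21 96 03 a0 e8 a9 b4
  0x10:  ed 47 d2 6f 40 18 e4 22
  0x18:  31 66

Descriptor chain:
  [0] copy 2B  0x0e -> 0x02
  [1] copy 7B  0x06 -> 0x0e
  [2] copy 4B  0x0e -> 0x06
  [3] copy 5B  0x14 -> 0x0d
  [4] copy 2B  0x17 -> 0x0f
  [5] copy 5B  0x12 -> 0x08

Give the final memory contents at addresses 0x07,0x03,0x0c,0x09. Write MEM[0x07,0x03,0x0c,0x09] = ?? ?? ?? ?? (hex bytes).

D0: mem[0x02..0x03] <- [a9 b4]
D1: mem[0x0e..0x14] <- [f6 f6 15 21 96 03 a0]
D2: mem[0x06..0x09] <- [f6 f6 15 21]
D3: mem[0x0d..0x11] <- [a0 18 e4 22 31]
D4: mem[0x0f..0x10] <- [22 31]
D5: mem[0x08..0x0c] <- [96 03 a0 18 e4]
query mem[0x07]=0xf6, mem[0x03]=0xb4, mem[0x0c]=0xe4, mem[0x09]=0x03

MEM[0x07,0x03,0x0c,0x09] = f6 b4 e4 03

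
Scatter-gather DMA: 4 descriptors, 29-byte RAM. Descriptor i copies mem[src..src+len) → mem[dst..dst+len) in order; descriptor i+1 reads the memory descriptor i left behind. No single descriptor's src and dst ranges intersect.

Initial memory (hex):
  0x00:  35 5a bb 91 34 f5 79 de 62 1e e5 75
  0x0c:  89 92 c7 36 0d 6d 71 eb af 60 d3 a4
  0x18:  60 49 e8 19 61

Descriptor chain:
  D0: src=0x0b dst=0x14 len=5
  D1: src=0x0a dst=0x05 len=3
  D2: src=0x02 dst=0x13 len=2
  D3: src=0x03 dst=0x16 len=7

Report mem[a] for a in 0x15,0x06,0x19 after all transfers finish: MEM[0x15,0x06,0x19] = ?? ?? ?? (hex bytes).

[0] 0x0b->0x14 len=5 : 75 89 92 c7 36
[1] 0x0a->0x05 len=3 : e5 75 89
[2] 0x02->0x13 len=2 : bb 91
[3] 0x03->0x16 len=7 : 91 34 e5 75 89 62 1e
query mem[0x15]=0x89, mem[0x06]=0x75, mem[0x19]=0x75

MEM[0x15,0x06,0x19] = 89 75 75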